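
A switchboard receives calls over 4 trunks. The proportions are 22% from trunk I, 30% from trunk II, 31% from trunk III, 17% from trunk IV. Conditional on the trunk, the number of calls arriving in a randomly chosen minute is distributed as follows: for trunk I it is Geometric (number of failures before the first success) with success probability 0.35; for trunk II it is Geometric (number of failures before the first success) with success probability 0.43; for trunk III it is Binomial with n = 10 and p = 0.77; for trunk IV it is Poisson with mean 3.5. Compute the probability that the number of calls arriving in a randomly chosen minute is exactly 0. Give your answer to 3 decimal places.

0.211

Conditional on each trunk, P(X = 0): I: 0.35; II: 0.43; III: 4.14265e-07; IV: 0.0301974.
By total probability, P(X = 0) = 0.22·0.35 + 0.3·0.43 + 0.31·4.14265e-07 + 0.17·0.0301974 = 0.211134.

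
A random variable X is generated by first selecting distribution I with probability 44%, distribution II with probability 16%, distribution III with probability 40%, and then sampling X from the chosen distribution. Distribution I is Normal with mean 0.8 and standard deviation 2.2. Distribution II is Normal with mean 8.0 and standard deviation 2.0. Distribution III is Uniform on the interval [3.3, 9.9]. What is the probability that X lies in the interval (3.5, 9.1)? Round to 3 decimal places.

0.499

Conditional on each component, P(3.5 < X < 9.1): I: 0.109779; II: 0.696616; III: 0.848485.
By total probability, P(3.5 < X < 9.1) = 0.44·0.109779 + 0.16·0.696616 + 0.4·0.848485 = 0.499155.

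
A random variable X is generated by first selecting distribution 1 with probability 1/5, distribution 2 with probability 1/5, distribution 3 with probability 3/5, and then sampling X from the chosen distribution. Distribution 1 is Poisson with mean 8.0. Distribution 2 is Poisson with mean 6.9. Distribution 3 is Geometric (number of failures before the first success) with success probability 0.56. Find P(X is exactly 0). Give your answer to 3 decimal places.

0.336

Conditional on each component, P(X = 0): 1: 0.000335463; 2: 0.00100779; 3: 0.56.
By total probability, P(X = 0) = 0.2·0.000335463 + 0.2·0.00100779 + 0.6·0.56 = 0.336269.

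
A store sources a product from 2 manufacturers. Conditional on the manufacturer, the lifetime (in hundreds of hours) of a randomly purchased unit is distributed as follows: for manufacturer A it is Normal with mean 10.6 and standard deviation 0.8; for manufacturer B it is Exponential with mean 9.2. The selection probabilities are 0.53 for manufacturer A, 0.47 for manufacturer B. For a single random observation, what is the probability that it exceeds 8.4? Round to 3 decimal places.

0.717

Conditional on each manufacturer, P(X > 8.4): A: 0.99702; B: 0.401301.
By total probability, P(X > 8.4) = 0.53·0.99702 + 0.47·0.401301 = 0.717032.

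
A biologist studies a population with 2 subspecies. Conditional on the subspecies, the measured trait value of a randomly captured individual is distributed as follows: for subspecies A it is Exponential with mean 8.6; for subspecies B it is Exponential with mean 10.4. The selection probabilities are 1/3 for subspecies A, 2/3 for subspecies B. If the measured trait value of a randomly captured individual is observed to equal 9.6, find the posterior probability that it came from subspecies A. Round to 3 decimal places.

Likelihoods f(9.6 | ·): A: 0.0380809; B: 0.0382014.
Posterior ∝ prior × likelihood. Numerator for A: 0.333333·0.0380809 = 0.0126936.
Normalizing constant: 0.333333·0.0380809 + 0.666667·0.0382014 = 0.0381613.
P(A | observation) = 0.0126936 / 0.0381613 = 0.332632.

0.333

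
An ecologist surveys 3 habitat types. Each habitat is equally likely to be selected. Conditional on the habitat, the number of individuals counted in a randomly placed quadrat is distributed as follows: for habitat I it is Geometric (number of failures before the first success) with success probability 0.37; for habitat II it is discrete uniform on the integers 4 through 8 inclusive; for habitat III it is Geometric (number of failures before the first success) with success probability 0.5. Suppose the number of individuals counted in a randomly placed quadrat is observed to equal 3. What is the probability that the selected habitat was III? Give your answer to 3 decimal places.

Likelihoods P(X=3 | ·): I: 0.0925174; II: 0; III: 0.0625.
Posterior ∝ prior × likelihood. Numerator for III: 0.333333·0.0625 = 0.0208333.
Normalizing constant: 0.333333·0.0925174 + 0.333333·0 + 0.333333·0.0625 = 0.0516725.
P(III | observation) = 0.0208333 / 0.0516725 = 0.403181.

0.403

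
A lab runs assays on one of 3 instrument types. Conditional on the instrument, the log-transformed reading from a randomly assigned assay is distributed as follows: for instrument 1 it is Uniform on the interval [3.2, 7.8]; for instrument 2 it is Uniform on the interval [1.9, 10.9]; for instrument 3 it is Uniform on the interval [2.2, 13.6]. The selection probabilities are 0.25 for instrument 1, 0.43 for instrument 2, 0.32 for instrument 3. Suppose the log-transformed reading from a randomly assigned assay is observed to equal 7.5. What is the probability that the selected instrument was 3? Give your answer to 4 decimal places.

0.2156

Likelihoods f(7.5 | ·): 1: 0.217391; 2: 0.111111; 3: 0.0877193.
Posterior ∝ prior × likelihood. Numerator for 3: 0.32·0.0877193 = 0.0280702.
Normalizing constant: 0.25·0.217391 + 0.43·0.111111 + 0.32·0.0877193 = 0.130196.
P(3 | observation) = 0.0280702 / 0.130196 = 0.2156.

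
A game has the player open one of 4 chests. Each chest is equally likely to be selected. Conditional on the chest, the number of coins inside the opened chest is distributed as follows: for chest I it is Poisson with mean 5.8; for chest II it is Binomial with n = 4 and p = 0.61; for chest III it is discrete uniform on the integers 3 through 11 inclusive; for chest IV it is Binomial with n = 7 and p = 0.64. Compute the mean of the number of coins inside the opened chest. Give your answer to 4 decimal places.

4.9300

Component means — I: 5.8; II: 2.44; III: 7; IV: 4.48.
E[X] = 0.25·5.8 + 0.25·2.44 + 0.25·7 + 0.25·4.48 = 4.93.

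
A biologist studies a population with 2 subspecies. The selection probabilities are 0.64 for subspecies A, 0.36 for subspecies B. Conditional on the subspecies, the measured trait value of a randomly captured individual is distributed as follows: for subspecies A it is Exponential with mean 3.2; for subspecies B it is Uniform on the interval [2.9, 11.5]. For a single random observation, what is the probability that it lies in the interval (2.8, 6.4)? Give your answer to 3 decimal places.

Conditional on each subspecies, P(2.8 < X < 6.4): A: 0.281527; B: 0.406977.
By total probability, P(2.8 < X < 6.4) = 0.64·0.281527 + 0.36·0.406977 = 0.326689.

0.327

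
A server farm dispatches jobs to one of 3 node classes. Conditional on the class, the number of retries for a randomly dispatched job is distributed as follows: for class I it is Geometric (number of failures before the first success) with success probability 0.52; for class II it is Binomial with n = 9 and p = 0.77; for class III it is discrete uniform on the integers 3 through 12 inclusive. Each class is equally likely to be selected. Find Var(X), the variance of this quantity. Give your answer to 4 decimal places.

Per component, I: μ=0.923077, E[X²]=2.62722; II: μ=6.93, E[X²]=49.6188; III: μ=7.5, E[X²]=64.5.
E[X] = 0.333333·0.923077 + 0.333333·6.93 + 0.333333·7.5 = 5.11769.
E[X²] = 0.333333·2.62722 + 0.333333·49.6188 + 0.333333·64.5 = 38.9153.
Var(X) = E[X²] − (E[X])² = 38.9153 − 26.1908 = 12.7246.

12.7246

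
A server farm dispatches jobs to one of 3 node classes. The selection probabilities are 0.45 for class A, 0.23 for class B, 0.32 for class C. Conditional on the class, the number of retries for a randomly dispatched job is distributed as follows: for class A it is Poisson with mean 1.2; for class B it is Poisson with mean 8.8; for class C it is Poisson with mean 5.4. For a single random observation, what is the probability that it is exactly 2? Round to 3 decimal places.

0.120

Conditional on each class, P(X = 2): A: 0.21686; B: 0.00583638; C: 0.0658518.
By total probability, P(X = 2) = 0.45·0.21686 + 0.23·0.00583638 + 0.32·0.0658518 = 0.120002.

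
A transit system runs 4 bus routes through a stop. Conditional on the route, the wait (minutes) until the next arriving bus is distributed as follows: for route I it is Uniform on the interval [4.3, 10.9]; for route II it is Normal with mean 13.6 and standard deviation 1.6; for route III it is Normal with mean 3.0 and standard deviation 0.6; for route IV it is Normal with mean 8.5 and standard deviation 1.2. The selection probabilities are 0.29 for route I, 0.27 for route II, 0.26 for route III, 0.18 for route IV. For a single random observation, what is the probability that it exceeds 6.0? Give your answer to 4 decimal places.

0.6620

Conditional on each route, P(X > 6.0): I: 0.742424; II: 0.999999; III: 2.86652e-07; IV: 0.98139.
By total probability, P(X > 6.0) = 0.29·0.742424 + 0.27·0.999999 + 0.26·2.86652e-07 + 0.18·0.98139 = 0.661953.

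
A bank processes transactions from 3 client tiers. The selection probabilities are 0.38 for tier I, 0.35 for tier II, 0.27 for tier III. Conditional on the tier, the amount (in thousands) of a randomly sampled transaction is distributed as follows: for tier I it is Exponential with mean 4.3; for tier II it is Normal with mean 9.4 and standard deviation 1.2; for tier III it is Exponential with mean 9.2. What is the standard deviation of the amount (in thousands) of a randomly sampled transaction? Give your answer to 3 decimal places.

6.026

Per component, I: μ=4.3, E[X²]=36.98; II: μ=9.4, E[X²]=89.8; III: μ=9.2, E[X²]=169.28.
E[X] = 0.38·4.3 + 0.35·9.4 + 0.27·9.2 = 7.408.
E[X²] = 0.38·36.98 + 0.35·89.8 + 0.27·169.28 = 91.188.
Var(X) = E[X²] − (E[X])² = 91.188 − 54.8785 = 36.3095.
SD(X) = √36.3095 = 6.02574.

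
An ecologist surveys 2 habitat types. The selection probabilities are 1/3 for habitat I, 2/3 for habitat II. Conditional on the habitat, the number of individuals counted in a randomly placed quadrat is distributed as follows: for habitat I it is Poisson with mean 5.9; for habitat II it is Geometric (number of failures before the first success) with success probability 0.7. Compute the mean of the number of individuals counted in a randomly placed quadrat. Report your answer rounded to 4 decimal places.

2.2524

Component means — I: 5.9; II: 0.428571.
E[X] = 0.333333·5.9 + 0.666667·0.428571 = 2.25238.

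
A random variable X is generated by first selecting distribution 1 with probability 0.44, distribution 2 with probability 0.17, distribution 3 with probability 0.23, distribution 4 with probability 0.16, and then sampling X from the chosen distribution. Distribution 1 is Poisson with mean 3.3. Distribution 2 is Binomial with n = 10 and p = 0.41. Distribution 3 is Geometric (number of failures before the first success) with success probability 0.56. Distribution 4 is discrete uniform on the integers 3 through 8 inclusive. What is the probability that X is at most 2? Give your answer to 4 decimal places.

Conditional on each component, P(X ≤ 2): 1: 0.359426; 2: 0.151699; 3: 0.914816; 4: 0.
By total probability, P(X ≤ 2) = 0.44·0.359426 + 0.17·0.151699 + 0.23·0.914816 + 0.16·0 = 0.394344.

0.3943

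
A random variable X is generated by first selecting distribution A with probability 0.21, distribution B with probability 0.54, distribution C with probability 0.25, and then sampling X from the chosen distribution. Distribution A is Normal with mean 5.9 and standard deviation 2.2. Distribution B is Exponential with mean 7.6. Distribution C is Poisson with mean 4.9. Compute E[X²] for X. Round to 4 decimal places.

For each component E[X²] = Var + (mean)², giving A: 39.65; B: 115.52; C: 28.91.
Overall E[X²] = 0.21·39.65 + 0.54·115.52 + 0.25·28.91 = 77.9348.

77.9348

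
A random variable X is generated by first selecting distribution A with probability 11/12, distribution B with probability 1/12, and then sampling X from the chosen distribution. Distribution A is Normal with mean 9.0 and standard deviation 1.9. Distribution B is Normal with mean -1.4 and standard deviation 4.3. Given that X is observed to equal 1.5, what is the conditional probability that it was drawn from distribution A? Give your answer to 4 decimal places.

Likelihoods f(1.5 | ·): A: 8.68219e-05; B: 0.0739051.
Posterior ∝ prior × likelihood. Numerator for A: 0.916667·8.68219e-05 = 7.95868e-05.
Normalizing constant: 0.916667·8.68219e-05 + 0.0833333·0.0739051 = 0.00623834.
P(A | observation) = 7.95868e-05 / 0.00623834 = 0.0127577.

0.0128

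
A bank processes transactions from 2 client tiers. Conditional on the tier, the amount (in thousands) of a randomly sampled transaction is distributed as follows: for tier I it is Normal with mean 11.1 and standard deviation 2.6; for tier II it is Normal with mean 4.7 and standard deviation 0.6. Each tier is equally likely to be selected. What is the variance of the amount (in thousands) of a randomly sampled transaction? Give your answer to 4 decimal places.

13.8000

Per component, I: μ=11.1, E[X²]=129.97; II: μ=4.7, E[X²]=22.45.
E[X] = 0.5·11.1 + 0.5·4.7 = 7.9.
E[X²] = 0.5·129.97 + 0.5·22.45 = 76.21.
Var(X) = E[X²] − (E[X])² = 76.21 − 62.41 = 13.8.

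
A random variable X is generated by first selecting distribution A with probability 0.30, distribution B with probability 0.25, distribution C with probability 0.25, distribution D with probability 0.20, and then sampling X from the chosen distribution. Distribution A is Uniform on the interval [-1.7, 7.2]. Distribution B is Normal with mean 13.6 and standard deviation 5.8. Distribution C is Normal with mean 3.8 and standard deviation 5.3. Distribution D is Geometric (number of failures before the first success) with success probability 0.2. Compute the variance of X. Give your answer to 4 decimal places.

41.0309

Per component, A: μ=2.75, E[X²]=14.1633; B: μ=13.6, E[X²]=218.6; C: μ=3.8, E[X²]=42.53; D: μ=4, E[X²]=36.
E[X] = 0.3·2.75 + 0.25·13.6 + 0.25·3.8 + 0.2·4 = 5.975.
E[X²] = 0.3·14.1633 + 0.25·218.6 + 0.25·42.53 + 0.2·36 = 76.7315.
Var(X) = E[X²] − (E[X])² = 76.7315 − 35.7006 = 41.0309.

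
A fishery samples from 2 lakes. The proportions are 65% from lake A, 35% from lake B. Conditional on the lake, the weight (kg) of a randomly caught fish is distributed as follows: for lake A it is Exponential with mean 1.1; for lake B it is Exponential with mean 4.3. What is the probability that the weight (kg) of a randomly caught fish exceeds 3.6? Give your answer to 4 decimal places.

Conditional on each lake, P(X > 3.6): A: 0.0379029; B: 0.432917.
By total probability, P(X > 3.6) = 0.65·0.0379029 + 0.35·0.432917 = 0.176158.

0.1762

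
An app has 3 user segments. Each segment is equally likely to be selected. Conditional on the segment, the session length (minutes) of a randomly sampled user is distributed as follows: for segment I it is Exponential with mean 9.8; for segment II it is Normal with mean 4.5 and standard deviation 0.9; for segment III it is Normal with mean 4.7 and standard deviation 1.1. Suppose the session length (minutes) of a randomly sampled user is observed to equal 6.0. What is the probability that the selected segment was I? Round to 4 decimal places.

Likelihoods f(6.0 | ·): I: 0.0553196; II: 0.11053; III: 0.180397.
Posterior ∝ prior × likelihood. Numerator for I: 0.333333·0.0553196 = 0.0184399.
Normalizing constant: 0.333333·0.0553196 + 0.333333·0.11053 + 0.333333·0.180397 = 0.115416.
P(I | observation) = 0.0184399 / 0.115416 = 0.159769.

0.1598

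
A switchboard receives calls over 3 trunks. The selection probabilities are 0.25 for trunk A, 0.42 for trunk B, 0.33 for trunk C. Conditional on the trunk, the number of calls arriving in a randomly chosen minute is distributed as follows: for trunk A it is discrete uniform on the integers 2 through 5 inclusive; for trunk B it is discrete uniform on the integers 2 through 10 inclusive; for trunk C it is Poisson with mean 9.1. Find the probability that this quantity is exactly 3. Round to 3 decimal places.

Conditional on each trunk, P(X = 3): A: 0.25; B: 0.111111; C: 0.0140247.
By total probability, P(X = 3) = 0.25·0.25 + 0.42·0.111111 + 0.33·0.0140247 = 0.113795.

0.114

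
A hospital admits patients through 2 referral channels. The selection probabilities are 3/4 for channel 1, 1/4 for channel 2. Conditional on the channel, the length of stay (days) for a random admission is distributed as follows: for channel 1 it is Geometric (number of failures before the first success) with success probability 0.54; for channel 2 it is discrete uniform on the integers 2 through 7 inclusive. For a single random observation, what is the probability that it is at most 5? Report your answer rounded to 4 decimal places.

0.9096

Conditional on each channel, P(X ≤ 5): 1: 0.990526; 2: 0.666667.
By total probability, P(X ≤ 5) = 0.75·0.990526 + 0.25·0.666667 = 0.909561.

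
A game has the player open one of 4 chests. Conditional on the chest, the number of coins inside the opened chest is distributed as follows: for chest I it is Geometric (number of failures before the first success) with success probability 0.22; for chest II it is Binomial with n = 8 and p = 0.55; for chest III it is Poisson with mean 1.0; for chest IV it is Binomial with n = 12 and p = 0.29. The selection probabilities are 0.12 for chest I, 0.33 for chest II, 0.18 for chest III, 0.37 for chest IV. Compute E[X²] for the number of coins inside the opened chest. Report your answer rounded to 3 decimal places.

For each component E[X²] = Var + (mean)², giving I: 28.686; II: 21.34; III: 2; IV: 14.5812.
Overall E[X²] = 0.12·28.686 + 0.33·21.34 + 0.18·2 + 0.37·14.5812 = 16.2396.

16.240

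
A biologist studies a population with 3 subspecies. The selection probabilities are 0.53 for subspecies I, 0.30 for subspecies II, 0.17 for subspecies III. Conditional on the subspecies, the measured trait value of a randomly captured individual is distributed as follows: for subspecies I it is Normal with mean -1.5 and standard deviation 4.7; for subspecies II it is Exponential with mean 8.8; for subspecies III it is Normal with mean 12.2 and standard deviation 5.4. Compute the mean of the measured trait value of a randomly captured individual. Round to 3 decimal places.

3.919

Component means — I: -1.5; II: 8.8; III: 12.2.
E[X] = 0.53·-1.5 + 0.3·8.8 + 0.17·12.2 = 3.919.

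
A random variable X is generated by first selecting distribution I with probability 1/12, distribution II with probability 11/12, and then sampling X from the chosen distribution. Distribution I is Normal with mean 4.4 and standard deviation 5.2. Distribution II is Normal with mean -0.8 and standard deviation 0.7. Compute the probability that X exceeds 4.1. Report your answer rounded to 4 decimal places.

Conditional on each component, P(X > 4.1): I: 0.523003; II: 1.27987e-12.
By total probability, P(X > 4.1) = 0.0833333·0.523003 + 0.916667·1.27987e-12 = 0.0435836.

0.0436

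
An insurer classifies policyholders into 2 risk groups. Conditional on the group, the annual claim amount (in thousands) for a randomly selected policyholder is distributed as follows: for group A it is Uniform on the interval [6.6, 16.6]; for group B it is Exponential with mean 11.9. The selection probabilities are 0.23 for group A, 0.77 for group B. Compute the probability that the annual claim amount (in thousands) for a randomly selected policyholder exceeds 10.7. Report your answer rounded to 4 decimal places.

0.4490

Conditional on each group, P(X > 10.7): A: 0.59; B: 0.406911.
By total probability, P(X > 10.7) = 0.23·0.59 + 0.77·0.406911 = 0.449022.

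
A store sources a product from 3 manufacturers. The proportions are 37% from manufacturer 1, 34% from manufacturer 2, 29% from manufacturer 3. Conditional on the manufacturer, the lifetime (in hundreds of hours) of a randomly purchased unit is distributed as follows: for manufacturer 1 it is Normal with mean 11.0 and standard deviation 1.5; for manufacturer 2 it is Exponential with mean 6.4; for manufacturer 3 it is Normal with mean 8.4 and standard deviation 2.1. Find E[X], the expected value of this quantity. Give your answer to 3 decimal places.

Component means — 1: 11; 2: 6.4; 3: 8.4.
E[X] = 0.37·11 + 0.34·6.4 + 0.29·8.4 = 8.682.

8.682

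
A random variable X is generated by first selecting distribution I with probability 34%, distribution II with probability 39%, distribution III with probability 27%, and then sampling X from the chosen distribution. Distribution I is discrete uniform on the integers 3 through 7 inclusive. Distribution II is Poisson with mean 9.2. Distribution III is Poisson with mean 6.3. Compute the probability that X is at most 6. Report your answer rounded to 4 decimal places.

0.4965

Conditional on each component, P(X ≤ 6): I: 0.8; II: 0.189165; III: 0.558233.
By total probability, P(X ≤ 6) = 0.34·0.8 + 0.39·0.189165 + 0.27·0.558233 = 0.496497.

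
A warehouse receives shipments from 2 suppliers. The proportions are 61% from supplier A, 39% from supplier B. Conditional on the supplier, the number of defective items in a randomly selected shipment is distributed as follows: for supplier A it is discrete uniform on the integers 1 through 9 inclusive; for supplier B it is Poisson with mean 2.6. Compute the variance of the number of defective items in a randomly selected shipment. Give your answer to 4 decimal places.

Per component, A: μ=5, E[X²]=31.6667; B: μ=2.6, E[X²]=9.36.
E[X] = 0.61·5 + 0.39·2.6 = 4.064.
E[X²] = 0.61·31.6667 + 0.39·9.36 = 22.9671.
Var(X) = E[X²] − (E[X])² = 22.9671 − 16.5161 = 6.45097.

6.4510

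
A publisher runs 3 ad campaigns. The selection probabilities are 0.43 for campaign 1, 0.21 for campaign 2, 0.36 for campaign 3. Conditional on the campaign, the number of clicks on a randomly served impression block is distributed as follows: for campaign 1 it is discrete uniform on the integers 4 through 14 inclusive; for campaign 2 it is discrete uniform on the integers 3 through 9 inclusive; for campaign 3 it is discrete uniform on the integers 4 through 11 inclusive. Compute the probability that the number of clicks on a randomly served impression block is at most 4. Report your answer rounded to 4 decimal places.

Conditional on each campaign, P(X ≤ 4): 1: 0.0909091; 2: 0.285714; 3: 0.125.
By total probability, P(X ≤ 4) = 0.43·0.0909091 + 0.21·0.285714 + 0.36·0.125 = 0.144091.

0.1441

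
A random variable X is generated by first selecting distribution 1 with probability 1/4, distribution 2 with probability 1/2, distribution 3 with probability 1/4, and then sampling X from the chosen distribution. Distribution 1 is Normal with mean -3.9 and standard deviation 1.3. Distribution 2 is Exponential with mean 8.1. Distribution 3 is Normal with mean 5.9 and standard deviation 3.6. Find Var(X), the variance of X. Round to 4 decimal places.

61.0750

Per component, 1: μ=-3.9, E[X²]=16.9; 2: μ=8.1, E[X²]=131.22; 3: μ=5.9, E[X²]=47.77.
E[X] = 0.25·-3.9 + 0.5·8.1 + 0.25·5.9 = 4.55.
E[X²] = 0.25·16.9 + 0.5·131.22 + 0.25·47.77 = 81.7775.
Var(X) = E[X²] − (E[X])² = 81.7775 − 20.7025 = 61.075.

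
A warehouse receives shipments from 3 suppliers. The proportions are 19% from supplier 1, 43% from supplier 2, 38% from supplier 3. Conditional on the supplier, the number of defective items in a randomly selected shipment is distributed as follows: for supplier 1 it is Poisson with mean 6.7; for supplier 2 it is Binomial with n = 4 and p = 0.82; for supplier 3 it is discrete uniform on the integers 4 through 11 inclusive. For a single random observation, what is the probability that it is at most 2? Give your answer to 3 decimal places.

Conditional on each supplier, P(X ≤ 2): 1: 0.0371058; 2: 0.150893; 3: 0.
By total probability, P(X ≤ 2) = 0.19·0.0371058 + 0.43·0.150893 + 0.38·0 = 0.0719342.

0.072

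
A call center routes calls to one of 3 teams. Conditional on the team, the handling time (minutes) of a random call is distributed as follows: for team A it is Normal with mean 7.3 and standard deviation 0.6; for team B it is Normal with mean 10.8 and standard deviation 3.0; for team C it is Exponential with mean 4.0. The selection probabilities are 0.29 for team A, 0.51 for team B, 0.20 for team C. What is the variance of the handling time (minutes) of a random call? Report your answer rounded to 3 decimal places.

15.054

Per component, A: μ=7.3, E[X²]=53.65; B: μ=10.8, E[X²]=125.64; C: μ=4, E[X²]=32.
E[X] = 0.29·7.3 + 0.51·10.8 + 0.2·4 = 8.425.
E[X²] = 0.29·53.65 + 0.51·125.64 + 0.2·32 = 86.0349.
Var(X) = E[X²] − (E[X])² = 86.0349 − 70.9806 = 15.0543.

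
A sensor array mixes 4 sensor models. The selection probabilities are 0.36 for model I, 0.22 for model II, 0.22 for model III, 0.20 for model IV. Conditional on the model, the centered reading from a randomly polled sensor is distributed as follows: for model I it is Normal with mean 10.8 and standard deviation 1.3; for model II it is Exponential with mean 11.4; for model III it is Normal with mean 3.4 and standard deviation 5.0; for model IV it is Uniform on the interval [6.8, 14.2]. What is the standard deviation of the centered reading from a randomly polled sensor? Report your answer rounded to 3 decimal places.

6.733

Per component, I: μ=10.8, E[X²]=118.33; II: μ=11.4, E[X²]=259.92; III: μ=3.4, E[X²]=36.56; IV: μ=10.5, E[X²]=114.813.
E[X] = 0.36·10.8 + 0.22·11.4 + 0.22·3.4 + 0.2·10.5 = 9.244.
E[X²] = 0.36·118.33 + 0.22·259.92 + 0.22·36.56 + 0.2·114.813 = 130.787.
Var(X) = E[X²] − (E[X])² = 130.787 − 85.4515 = 45.3355.
SD(X) = √45.3355 = 6.73317.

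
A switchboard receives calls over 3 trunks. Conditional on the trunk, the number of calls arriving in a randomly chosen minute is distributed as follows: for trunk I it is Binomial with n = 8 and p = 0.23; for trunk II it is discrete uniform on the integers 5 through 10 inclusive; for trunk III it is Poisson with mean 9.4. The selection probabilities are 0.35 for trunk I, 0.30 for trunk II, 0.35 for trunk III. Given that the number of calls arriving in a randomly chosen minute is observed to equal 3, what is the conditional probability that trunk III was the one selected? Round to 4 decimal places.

0.0585

Likelihoods P(X=3 | ·): I: 0.184427; II: 0; III: 0.0114515.
Posterior ∝ prior × likelihood. Numerator for III: 0.35·0.0114515 = 0.00400804.
Normalizing constant: 0.35·0.184427 + 0.3·0 + 0.35·0.0114515 = 0.0685576.
P(III | observation) = 0.00400804 / 0.0685576 = 0.0584624.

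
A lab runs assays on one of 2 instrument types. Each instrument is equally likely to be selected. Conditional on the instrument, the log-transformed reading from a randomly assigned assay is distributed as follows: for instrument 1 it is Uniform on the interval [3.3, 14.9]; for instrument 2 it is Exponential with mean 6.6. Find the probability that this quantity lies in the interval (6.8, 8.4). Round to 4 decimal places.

Conditional on each instrument, P(6.8 < X < 8.4): 1: 0.137931; 2: 0.076832.
By total probability, P(6.8 < X < 8.4) = 0.5·0.137931 + 0.5·0.076832 = 0.107382.

0.1074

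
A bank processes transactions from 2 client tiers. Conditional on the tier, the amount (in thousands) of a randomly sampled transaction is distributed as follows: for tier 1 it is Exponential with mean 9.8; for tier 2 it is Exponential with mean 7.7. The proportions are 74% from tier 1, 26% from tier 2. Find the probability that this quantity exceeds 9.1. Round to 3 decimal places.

0.372

Conditional on each tier, P(X > 9.1): 1: 0.395118; 2: 0.306721.
By total probability, P(X > 9.1) = 0.74·0.395118 + 0.26·0.306721 = 0.372134.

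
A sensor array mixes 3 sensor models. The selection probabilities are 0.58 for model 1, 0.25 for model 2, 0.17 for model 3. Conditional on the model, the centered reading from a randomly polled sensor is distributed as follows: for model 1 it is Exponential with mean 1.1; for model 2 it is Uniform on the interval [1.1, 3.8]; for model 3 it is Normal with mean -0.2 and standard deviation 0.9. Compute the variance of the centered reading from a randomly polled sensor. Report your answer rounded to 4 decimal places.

1.7207

Per component, 1: μ=1.1, E[X²]=2.42; 2: μ=2.45, E[X²]=6.61; 3: μ=-0.2, E[X²]=0.85.
E[X] = 0.58·1.1 + 0.25·2.45 + 0.17·-0.2 = 1.2165.
E[X²] = 0.58·2.42 + 0.25·6.61 + 0.17·0.85 = 3.2006.
Var(X) = E[X²] − (E[X])² = 3.2006 − 1.47987 = 1.72073.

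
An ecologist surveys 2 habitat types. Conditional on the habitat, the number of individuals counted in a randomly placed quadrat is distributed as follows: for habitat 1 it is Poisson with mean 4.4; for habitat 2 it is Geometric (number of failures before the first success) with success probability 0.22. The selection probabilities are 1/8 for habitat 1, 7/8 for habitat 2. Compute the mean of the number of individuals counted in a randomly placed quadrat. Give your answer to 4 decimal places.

3.6523

Component means — 1: 4.4; 2: 3.54545.
E[X] = 0.125·4.4 + 0.875·3.54545 = 3.65227.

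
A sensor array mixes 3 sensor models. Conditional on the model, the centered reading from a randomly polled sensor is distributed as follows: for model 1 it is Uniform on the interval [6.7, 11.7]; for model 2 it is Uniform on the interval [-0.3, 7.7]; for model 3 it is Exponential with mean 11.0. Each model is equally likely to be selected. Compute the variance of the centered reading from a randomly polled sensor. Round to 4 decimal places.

Per component, 1: μ=9.2, E[X²]=86.7233; 2: μ=3.7, E[X²]=19.0233; 3: μ=11, E[X²]=242.
E[X] = 0.333333·9.2 + 0.333333·3.7 + 0.333333·11 = 7.96667.
E[X²] = 0.333333·86.7233 + 0.333333·19.0233 + 0.333333·242 = 115.916.
Var(X) = E[X²] − (E[X])² = 115.916 − 63.4678 = 52.4478.

52.4478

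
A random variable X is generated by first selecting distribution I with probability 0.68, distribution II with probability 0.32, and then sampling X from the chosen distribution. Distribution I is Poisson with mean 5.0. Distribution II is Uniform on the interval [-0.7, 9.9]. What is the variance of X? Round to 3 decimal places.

Per component, I: μ=5, E[X²]=30; II: μ=4.6, E[X²]=30.5233.
E[X] = 0.68·5 + 0.32·4.6 = 4.872.
E[X²] = 0.68·30 + 0.32·30.5233 = 30.1675.
Var(X) = E[X²] − (E[X])² = 30.1675 − 23.7364 = 6.43108.

6.431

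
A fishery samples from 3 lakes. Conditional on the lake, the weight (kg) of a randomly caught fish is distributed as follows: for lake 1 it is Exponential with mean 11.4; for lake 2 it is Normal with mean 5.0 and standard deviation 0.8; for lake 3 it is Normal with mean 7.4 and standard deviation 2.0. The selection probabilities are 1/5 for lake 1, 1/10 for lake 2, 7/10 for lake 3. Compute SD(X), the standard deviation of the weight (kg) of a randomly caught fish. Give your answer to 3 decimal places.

Per component, 1: μ=11.4, E[X²]=259.92; 2: μ=5, E[X²]=25.64; 3: μ=7.4, E[X²]=58.76.
E[X] = 0.2·11.4 + 0.1·5 + 0.7·7.4 = 7.96.
E[X²] = 0.2·259.92 + 0.1·25.64 + 0.7·58.76 = 95.68.
Var(X) = E[X²] − (E[X])² = 95.68 − 63.3616 = 32.3184.
SD(X) = √32.3184 = 5.68493.

5.685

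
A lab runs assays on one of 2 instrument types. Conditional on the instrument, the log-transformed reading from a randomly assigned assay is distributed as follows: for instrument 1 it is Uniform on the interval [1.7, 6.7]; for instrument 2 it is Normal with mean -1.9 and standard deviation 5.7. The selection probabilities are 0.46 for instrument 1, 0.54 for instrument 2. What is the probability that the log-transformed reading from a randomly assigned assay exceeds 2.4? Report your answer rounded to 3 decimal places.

Conditional on each instrument, P(X > 2.4): 1: 0.86; 2: 0.225309.
By total probability, P(X > 2.4) = 0.46·0.86 + 0.54·0.225309 = 0.517267.

0.517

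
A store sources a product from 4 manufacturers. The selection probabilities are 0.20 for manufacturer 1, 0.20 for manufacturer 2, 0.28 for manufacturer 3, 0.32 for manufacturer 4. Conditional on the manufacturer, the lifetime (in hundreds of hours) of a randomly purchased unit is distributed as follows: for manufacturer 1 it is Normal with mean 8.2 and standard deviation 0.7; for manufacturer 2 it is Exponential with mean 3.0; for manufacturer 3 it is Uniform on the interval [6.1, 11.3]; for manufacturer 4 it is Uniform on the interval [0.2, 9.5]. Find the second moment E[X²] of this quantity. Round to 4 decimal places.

48.8037

For each component E[X²] = Var + (mean)², giving 1: 67.73; 2: 18; 3: 77.9433; 4: 30.73.
Overall E[X²] = 0.2·67.73 + 0.2·18 + 0.28·77.9433 + 0.32·30.73 = 48.8037.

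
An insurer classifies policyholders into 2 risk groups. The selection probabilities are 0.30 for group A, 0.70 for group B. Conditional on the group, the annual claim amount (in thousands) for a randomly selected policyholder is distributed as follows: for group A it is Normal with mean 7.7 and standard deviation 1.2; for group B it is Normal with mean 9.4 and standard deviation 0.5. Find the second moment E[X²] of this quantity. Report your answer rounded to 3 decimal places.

For each component E[X²] = Var + (mean)², giving A: 60.73; B: 88.61.
Overall E[X²] = 0.3·60.73 + 0.7·88.61 = 80.246.

80.246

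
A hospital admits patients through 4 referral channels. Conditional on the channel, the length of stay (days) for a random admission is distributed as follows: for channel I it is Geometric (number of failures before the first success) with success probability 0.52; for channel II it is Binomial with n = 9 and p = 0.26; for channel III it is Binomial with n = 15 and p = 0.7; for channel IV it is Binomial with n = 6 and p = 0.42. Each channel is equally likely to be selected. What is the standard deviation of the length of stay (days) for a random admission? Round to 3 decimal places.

4.024

Per component, I: μ=0.923077, E[X²]=2.62722; II: μ=2.34, E[X²]=7.2072; III: μ=10.5, E[X²]=113.4; IV: μ=2.52, E[X²]=7.812.
E[X] = 0.25·0.923077 + 0.25·2.34 + 0.25·10.5 + 0.25·2.52 = 4.07077.
E[X²] = 0.25·2.62722 + 0.25·7.2072 + 0.25·113.4 + 0.25·7.812 = 32.7616.
Var(X) = E[X²] − (E[X])² = 32.7616 − 16.5712 = 16.1904.
SD(X) = √16.1904 = 4.02373.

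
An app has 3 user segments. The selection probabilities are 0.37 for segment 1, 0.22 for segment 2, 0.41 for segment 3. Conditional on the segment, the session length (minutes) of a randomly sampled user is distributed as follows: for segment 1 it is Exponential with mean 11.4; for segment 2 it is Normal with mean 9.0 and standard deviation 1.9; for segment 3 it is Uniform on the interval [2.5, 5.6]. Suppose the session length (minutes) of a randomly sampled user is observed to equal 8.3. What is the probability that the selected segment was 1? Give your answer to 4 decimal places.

Likelihoods f(8.3 | ·): 1: 0.0423544; 2: 0.196192; 3: 0.
Posterior ∝ prior × likelihood. Numerator for 1: 0.37·0.0423544 = 0.0156711.
Normalizing constant: 0.37·0.0423544 + 0.22·0.196192 + 0.41·0 = 0.0588334.
P(1 | observation) = 0.0156711 / 0.0588334 = 0.266364.

0.2664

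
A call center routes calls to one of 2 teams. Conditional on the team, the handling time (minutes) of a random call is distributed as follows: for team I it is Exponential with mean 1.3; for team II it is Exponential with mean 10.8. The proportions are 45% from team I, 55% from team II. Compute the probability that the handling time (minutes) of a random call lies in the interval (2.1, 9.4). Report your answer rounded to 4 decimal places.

0.3116

Conditional on each team, P(2.1 < X < 9.4): I: 0.19809; II: 0.404496.
By total probability, P(2.1 < X < 9.4) = 0.45·0.19809 + 0.55·0.404496 = 0.311613.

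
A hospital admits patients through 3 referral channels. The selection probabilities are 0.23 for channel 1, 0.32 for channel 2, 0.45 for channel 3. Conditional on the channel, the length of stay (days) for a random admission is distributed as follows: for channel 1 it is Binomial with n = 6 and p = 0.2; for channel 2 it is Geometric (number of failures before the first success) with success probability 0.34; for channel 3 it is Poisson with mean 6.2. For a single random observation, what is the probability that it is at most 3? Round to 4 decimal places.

Conditional on each channel, P(X ≤ 3): 1: 0.98304; 2: 0.810253; 3: 0.134229.
By total probability, P(X ≤ 3) = 0.23·0.98304 + 0.32·0.810253 + 0.45·0.134229 = 0.545783.

0.5458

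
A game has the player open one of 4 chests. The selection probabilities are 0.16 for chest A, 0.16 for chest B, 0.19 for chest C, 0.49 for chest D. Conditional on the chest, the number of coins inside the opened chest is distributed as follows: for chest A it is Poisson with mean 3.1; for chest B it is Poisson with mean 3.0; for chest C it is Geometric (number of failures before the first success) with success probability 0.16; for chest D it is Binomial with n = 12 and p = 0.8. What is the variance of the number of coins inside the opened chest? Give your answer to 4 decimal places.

16.9350

Per component, A: μ=3.1, E[X²]=12.71; B: μ=3, E[X²]=12; C: μ=5.25, E[X²]=60.375; D: μ=9.6, E[X²]=94.08.
E[X] = 0.16·3.1 + 0.16·3 + 0.19·5.25 + 0.49·9.6 = 6.6775.
E[X²] = 0.16·12.71 + 0.16·12 + 0.19·60.375 + 0.49·94.08 = 61.5241.
Var(X) = E[X²] − (E[X])² = 61.5241 − 44.589 = 16.935.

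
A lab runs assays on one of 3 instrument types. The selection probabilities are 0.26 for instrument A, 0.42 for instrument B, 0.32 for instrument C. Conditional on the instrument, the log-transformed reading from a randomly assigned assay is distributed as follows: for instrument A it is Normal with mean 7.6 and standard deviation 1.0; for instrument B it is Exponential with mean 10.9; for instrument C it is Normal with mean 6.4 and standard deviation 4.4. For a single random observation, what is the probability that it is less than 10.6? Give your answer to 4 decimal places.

Conditional on each instrument, P(X < 10.6): A: 0.99865; B: 0.621855; C: 0.830096.
By total probability, P(X < 10.6) = 0.26·0.99865 + 0.42·0.621855 + 0.32·0.830096 = 0.786459.

0.7865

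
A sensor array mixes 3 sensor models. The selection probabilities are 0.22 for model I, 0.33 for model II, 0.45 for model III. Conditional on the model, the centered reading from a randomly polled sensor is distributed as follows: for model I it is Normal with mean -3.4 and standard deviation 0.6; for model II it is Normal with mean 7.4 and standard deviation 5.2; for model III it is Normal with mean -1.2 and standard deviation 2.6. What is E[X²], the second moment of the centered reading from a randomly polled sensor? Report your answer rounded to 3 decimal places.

33.306

For each component E[X²] = Var + (mean)², giving I: 11.92; II: 81.8; III: 8.2.
Overall E[X²] = 0.22·11.92 + 0.33·81.8 + 0.45·8.2 = 33.3064.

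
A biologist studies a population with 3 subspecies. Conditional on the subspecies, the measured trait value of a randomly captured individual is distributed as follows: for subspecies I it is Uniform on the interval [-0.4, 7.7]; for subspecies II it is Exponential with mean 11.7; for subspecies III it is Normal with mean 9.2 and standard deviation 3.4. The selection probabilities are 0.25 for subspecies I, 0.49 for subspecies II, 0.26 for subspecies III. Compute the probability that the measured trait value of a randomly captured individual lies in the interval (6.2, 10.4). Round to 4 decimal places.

Conditional on each subspecies, P(6.2 < X < 10.4): I: 0.185185; II: 0.177543; III: 0.449141.
By total probability, P(6.2 < X < 10.4) = 0.25·0.185185 + 0.49·0.177543 + 0.26·0.449141 = 0.250069.

0.2501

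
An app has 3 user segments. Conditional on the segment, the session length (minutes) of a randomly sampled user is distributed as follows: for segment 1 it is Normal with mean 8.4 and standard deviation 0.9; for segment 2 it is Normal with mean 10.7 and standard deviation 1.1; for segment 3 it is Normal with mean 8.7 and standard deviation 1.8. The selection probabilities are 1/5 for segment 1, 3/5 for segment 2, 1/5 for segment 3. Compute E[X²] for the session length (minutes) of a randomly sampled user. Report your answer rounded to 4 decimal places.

99.4800

For each component E[X²] = Var + (mean)², giving 1: 71.37; 2: 115.7; 3: 78.93.
Overall E[X²] = 0.2·71.37 + 0.6·115.7 + 0.2·78.93 = 99.48.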